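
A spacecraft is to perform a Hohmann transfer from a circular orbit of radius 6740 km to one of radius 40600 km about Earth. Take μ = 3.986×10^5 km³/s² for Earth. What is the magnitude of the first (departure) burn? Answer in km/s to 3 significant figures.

The Hohmann ellipse has a_t = (r₁ + r₂)/2 = 23670 km.
On the circular orbit at r = 6740 km, v_c = √(μ/r) = 7.69022 km/s.
Transfer-orbit speed at the same r (vis-viva, a = a_t): v_t = √[μ(2/r − 1/a_t)] = 10.0717 km/s.
Δv₁ = |v_t − v_c| = |10.0717 − 7.69022| = 2.381 km/s.

Δv₁ = 2.38 km/s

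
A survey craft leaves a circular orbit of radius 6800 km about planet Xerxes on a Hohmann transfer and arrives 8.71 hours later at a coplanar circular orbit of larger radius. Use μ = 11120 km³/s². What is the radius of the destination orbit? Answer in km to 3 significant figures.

r₂ = 13900 km

Transfer time t = 8.71 hours = 31356 s, and t = π√(a_t³/μ).
So a_t = (μ t²/π²)^(1/3) = (11120 × (31356)² / π²)^(1/3) = 10347 km.
Since a_t = (r₁ + r₂)/2, r₂ = 2a_t − r₁ = 2×10347 − 6800 = 13894 km.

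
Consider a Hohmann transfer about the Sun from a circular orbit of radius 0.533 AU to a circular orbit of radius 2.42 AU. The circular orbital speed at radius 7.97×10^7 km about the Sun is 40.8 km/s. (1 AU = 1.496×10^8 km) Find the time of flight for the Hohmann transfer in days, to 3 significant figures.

t = 328 days

From the circular-orbit relation v² = μ/r at r = 7.97×10^7 km: μ = v²r = (40.8)² × 7.97×10^7 = 1.32672×10^11 km³/s².
In km: r₁ = 0.533 × 1.496×10^8 = 7.97368×10^7 km; r₂ = 2.42 × 1.496×10^8 = 3.62032×10^8 km.
The Hohmann ellipse has a_t = (r₁ + r₂)/2 = 2.208844×10^8 km.
Transfer time t = π√(a_t³/μ) = π√((2.208844×10^8)³ / 1.32672×10^11) = 2.831×10^7 s.
Converting: 2.831×10^7 s ÷ 86400 s/day = 328 days.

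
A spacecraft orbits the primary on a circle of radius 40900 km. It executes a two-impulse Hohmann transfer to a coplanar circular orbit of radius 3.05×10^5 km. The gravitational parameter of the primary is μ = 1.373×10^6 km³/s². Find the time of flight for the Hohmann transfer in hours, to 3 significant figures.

Transfer-ellipse semi-major axis a_t = (r₁ + r₂)/2 = (40900 + 3.050×10^5)/2 = 1.7295×10^5 km.
Half the transfer-orbit period gives t = π√(a_t³/μ) = 1.928×10^5 s.
Converting: 1.928×10^5 s ÷ 3600 s/hour = 53.6 hours.

t = 53.6 hours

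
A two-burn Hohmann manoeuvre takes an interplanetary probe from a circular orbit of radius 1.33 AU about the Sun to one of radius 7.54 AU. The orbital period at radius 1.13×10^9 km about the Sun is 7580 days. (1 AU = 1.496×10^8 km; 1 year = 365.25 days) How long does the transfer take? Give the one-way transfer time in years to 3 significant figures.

t = 4.67 years

From Kepler's third law T² = 4π²r³/μ at r = 1.13×10^9 km, T = 7580 days = 7580 × 86400 s = 6.54912×10^8 s: μ = 4π²r³/T² = 1.32810×10^11 km³/s².
In km: r₁ = 1.33 × 1.496×10^8 = 1.98968×10^8 km; r₂ = 7.54 × 1.496×10^8 = 1.127984×10^9 km.
Transfer-ellipse semi-major axis a_t = (r₁ + r₂)/2 = (1.98968×10^8 + 1.127984×10^9)/2 = 6.63476×10^8 km.
Half the transfer-orbit period gives t = π√(a_t³/μ) = 1.473×10^8 s.
Converting: 1.473×10^8 s ÷ 3.15576×10^7 s/year (365.25 × 86400) = 4.67 years.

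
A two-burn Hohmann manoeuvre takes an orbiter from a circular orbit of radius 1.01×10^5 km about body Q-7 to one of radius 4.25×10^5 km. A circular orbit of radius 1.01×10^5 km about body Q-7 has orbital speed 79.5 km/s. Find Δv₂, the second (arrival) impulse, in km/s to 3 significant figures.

From the circular-orbit relation v² = μ/r at r = 1.01×10^5 km: μ = v²r = (79.5)² × 1.01×10^5 = 6.38345×10^8 km³/s².
Semi-major axis of the transfer orbit: a_t = (1.010×10^5 + 4.250×10^5)/2 = 2.630×10^5 km.
On the circular orbit at r = 4.250×10^5 km, v_c = √(μ/r) = 38.76 km/s.
Vis-viva on the transfer ellipse at r = 4.250×10^5 km gives v_t = √[μ(2/r − 1/a_t)] = 24.02 km/s.
Δv₂ = |v_t − v_c| = |24.02 − 38.76| = 14.74 km/s.

Δv₂ = 14.7 km/s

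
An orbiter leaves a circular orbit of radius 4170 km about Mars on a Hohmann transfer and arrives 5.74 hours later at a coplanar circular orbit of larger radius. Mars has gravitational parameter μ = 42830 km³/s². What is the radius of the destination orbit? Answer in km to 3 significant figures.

Transfer time t = 5.74 hours = 20664 s, and t = π√(a_t³/μ).
So a_t = (μ t²/π²)^(1/3) = (42830 × (20664)² / π²)^(1/3) = 12283 km.
Since a_t = (r₁ + r₂)/2, r₂ = 2a_t − r₁ = 2×12283 − 4170 = 20396 km.

r₂ = 20400 km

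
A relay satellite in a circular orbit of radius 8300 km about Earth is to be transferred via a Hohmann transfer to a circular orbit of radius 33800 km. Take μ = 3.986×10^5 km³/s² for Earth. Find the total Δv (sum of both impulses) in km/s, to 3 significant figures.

Δv = 3.13 km/s

Semi-major axis of the transfer orbit: a_t = (8300 + 33800)/2 = 21050 km.
At r₁ the circular-orbit speed is v₁ = √(μ/r₁) = 6.930 km/s.
On the transfer ellipse at r₁, v² = μ(2/r − 1/a) gives v_p = √[μ(2/r₁ − 1/a_t)] = 8.781 km/s.
First burn Δv₁ = |v_p − v₁| = 1.851 km/s.
Circular speed at r₂: v₂ = √(μ/r₂) = 3.434 km/s.
Transfer-orbit speed at r₂: v_a = √[μ(2/r₂ − 1/a_t)] = 2.156 km/s.
Second burn Δv₂ = |v₂ − v_a| = 1.278 km/s.
Total Δv = Δv₁ + Δv₂ = 3.129 km/s.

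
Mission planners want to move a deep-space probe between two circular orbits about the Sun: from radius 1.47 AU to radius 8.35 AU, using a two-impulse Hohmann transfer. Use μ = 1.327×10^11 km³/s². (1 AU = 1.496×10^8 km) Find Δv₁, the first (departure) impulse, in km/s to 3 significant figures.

In km: r₁ = 1.47 × 1.496×10^8 = 2.19912×10^8 km; r₂ = 8.35 × 1.496×10^8 = 1.24916×10^9 km.
Semi-major axis of the transfer orbit: a_t = (2.19912×10^8 + 1.24916×10^9)/2 = 7.34536×10^8 km.
Circular speed at r = 2.19912×10^8 km: v_c = √(μ/r) = 24.565 km/s.
Vis-viva on the transfer ellipse at r = 2.19912×10^8 km gives v_t = √[μ(2/r − 1/a_t)] = 32.034 km/s.
Δv₁ = |v_t − v_c| = |32.034 − 24.565| = 7.469 km/s.

Δv₁ = 7.47 km/s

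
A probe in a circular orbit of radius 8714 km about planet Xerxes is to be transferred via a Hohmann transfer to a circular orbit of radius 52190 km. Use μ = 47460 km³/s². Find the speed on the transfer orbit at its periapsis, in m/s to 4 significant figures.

The Hohmann ellipse has a_t = (r₁ + r₂)/2 = 30452 km.
The periapsis of the transfer ellipse is at r = 8714 km.
Applying v² = μ(2/r − 1/a_t): v = 3.055 km/s.

v = 3055 m/s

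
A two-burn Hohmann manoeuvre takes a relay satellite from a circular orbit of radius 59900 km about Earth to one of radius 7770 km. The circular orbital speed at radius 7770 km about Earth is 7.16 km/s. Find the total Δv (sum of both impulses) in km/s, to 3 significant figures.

Δv = 3.71 km/s

From the circular-orbit relation v² = μ/r at r = 7770 km: μ = v²r = (7.16)² × 7770 = 3.98334×10^5 km³/s².
Semi-major axis of the transfer orbit: a_t = (59900 + 7770)/2 = 33835 km.
At r₁ the circular-orbit speed is v₁ = √(μ/r₁) = 2.579 km/s.
On the transfer ellipse at r₁, v² = μ(2/r − 1/a) gives v_a = √[μ(2/r₁ − 1/a_t)] = 1.236 km/s.
First burn Δv₁ = |v_a − v₁| = 1.343 km/s.
At r₂, v₂ = √(μ/r₂) = 7.160 km/s.
Transfer-orbit speed at r₂: v_p = √[μ(2/r₂ − 1/a_t)] = 9.527 km/s.
Second burn Δv₂ = |v₂ − v_p| = 2.367 km/s.
Total Δv = Δv₁ + Δv₂ = 3.710 km/s.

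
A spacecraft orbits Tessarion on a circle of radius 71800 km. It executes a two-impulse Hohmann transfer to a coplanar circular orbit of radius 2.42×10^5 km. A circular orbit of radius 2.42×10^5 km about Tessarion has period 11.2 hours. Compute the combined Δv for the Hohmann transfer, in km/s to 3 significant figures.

From Kepler's third law T² = 4π²r³/μ at r = 2.42×10^5 km, T = 11.2 hours = 11.2 × 3600 s = 40320 s: μ = 4π²r³/T² = 3.44163×10^8 km³/s².
The Hohmann ellipse has a_t = (r₁ + r₂)/2 = 1.569×10^5 km.
At r₁ the circular-orbit speed is v₁ = √(μ/r₁) = 69.23 km/s.
On the transfer ellipse at r₁, v² = μ(2/r − 1/a) gives v_p = √[μ(2/r₁ − 1/a_t)] = 85.98 km/s.
First burn Δv₁ = |v_p − v₁| = 16.75 km/s.
Circular speed at r₂: v₂ = √(μ/r₂) = 37.71 km/s.
Transfer-orbit speed at r₂: v_a = √[μ(2/r₂ − 1/a_t)] = 25.51 km/s.
Second burn Δv₂ = |v₂ − v_a| = 12.20 km/s.
Total Δv = Δv₁ + Δv₂ = 28.95 km/s.

Δv = 29.0 km/s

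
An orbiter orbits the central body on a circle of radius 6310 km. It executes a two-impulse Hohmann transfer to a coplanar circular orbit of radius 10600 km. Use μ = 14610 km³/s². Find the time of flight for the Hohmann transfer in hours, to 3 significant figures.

t = 5.61 hours

The Hohmann ellipse has a_t = (r₁ + r₂)/2 = 8455 km.
By Kepler's third law the transfer-orbit period is T = 2π√(a_t³/μ), so t = T/2 = 20210 s.
Converting: 20210 s ÷ 3600 s/hour = 5.61 hours.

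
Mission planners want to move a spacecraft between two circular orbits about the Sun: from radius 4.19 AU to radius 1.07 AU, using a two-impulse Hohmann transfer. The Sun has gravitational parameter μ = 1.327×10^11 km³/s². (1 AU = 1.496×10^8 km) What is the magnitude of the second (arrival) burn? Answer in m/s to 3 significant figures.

In km: r₁ = 4.19 × 1.496×10^8 = 6.26824×10^8 km; r₂ = 1.07 × 1.496×10^8 = 1.60072×10^8 km.
Transfer-ellipse semi-major axis a_t = (r₁ + r₂)/2 = (6.26824×10^8 + 1.60072×10^8)/2 = 3.93448×10^8 km.
On the circular orbit at r = 1.60072×10^8 km, v_c = √(μ/r) = 28.7924 km/s.
Vis-viva on the transfer ellipse at r = 1.60072×10^8 km gives v_t = √[μ(2/r − 1/a_t)] = 36.3418 km/s.
Δv₂ = |v_t − v_c| = |36.3418 − 28.7924| = 7.549 km/s.

Δv₂ = 7550 m/s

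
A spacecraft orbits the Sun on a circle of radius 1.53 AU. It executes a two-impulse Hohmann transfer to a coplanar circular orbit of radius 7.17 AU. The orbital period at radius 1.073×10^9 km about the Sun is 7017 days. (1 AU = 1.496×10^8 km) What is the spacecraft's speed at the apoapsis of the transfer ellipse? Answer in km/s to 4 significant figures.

v = 6.596 km/s

From Kepler's third law T² = 4π²r³/μ at r = 1.073×10^9 km, T = 7017 days = 7017 × 86400 s = 6.062688×10^8 s: μ = 4π²r³/T² = 1.32687×10^11 km³/s².
In km: r₁ = 1.53 × 1.496×10^8 = 2.28888×10^8 km; r₂ = 7.17 × 1.496×10^8 = 1.072632×10^9 km.
The Hohmann ellipse has a_t = (r₁ + r₂)/2 = 6.5076×10^8 km.
At apoapsis, r = 1.072632×10^9 km.
From the vis-viva equation, v = √[μ(2/r − 1/a_t)] = 6.596 km/s.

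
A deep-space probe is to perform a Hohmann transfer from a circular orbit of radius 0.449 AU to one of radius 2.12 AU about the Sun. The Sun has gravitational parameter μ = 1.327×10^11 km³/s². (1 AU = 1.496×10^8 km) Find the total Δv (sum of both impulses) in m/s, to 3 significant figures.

In km: r₁ = 0.449 × 1.496×10^8 = 6.71704×10^7 km; r₂ = 2.12 × 1.496×10^8 = 3.17152×10^8 km.
Semi-major axis of the transfer orbit: a_t = (6.71704×10^7 + 3.17152×10^8)/2 = 1.921612×10^8 km.
At r₁ the circular-orbit speed is v₁ = √(μ/r₁) = 44.447 km/s.
On the transfer ellipse at r₁, vis-viva gives v_p = √[μ(2/r₁ − 1/a_t)] = 57.101 km/s.
First burn Δv₁ = |v_p − v₁| = 12.654 km/s.
Circular speed at r₂: v₂ = √(μ/r₂) = 20.4551 km/s.
Transfer-orbit speed at r₂: v_a = √[μ(2/r₂ − 1/a_t)] = 12.0937 km/s.
Second burn Δv₂ = |v₂ − v_a| = 8.3614 km/s.
Δv = Δv₁ + Δv₂ = 12.654 + 8.3614 = 21.02 km/s.

Δv = 21000 m/s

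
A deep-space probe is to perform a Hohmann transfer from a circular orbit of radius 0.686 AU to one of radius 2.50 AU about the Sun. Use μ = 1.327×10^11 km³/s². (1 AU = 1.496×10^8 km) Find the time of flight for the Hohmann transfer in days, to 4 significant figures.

In km: r₁ = 0.686 × 1.496×10^8 = 1.026256×10^8 km; r₂ = 2.50 × 1.496×10^8 = 3.740×10^8 km.
Semi-major axis of the transfer orbit: a_t = (1.026256×10^8 + 3.740×10^8)/2 = 2.383128×10^8 km.
Transfer time t = π√(a_t³/μ) = π√((2.383128×10^8)³ / 1.327×10^11) = 3.173×10^7 s.
Converting: 3.173×10^7 s ÷ 86400 s/day = 367.2 days.

t = 367.2 days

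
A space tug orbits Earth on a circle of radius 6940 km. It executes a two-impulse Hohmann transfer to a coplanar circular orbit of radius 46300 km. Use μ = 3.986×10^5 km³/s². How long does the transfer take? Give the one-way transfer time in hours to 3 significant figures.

t = 6.00 hours

Semi-major axis of the transfer orbit: a_t = (6940 + 46300)/2 = 26620 km.
Half the transfer-orbit period gives t = π√(a_t³/μ) = 21610 s.
Converting: 21610 s ÷ 3600 s/hour = 6.00 hours.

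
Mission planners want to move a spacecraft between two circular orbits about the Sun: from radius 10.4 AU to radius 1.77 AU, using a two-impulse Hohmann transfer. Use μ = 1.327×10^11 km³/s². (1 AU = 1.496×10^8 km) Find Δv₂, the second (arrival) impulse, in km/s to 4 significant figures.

Δv₂ = 6.880 km/s

In km: r₁ = 10.4 × 1.496×10^8 = 1.55584×10^9 km; r₂ = 1.77 × 1.496×10^8 = 2.64792×10^8 km.
Semi-major axis of the transfer orbit: a_t = (1.55584×10^9 + 2.64792×10^8)/2 = 9.10316×10^8 km.
Circular speed at r = 2.64792×10^8 km: v_c = √(μ/r) = 22.39 km/s.
Vis-viva on the transfer ellipse at r = 2.64792×10^8 km gives v_t = √[μ(2/r − 1/a_t)] = 29.27 km/s.
Δv₂ = |v_t − v_c| = |29.27 − 22.39| = 6.880 km/s.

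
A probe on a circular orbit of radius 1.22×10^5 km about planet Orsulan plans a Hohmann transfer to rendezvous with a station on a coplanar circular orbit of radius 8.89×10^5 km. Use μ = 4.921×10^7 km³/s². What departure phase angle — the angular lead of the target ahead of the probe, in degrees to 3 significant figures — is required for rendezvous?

The Hohmann ellipse has a_t = (r₁ + r₂)/2 = 5.055×10^5 km.
The half-period of the transfer ellipse is t = π√(a_t³/μ) = 1.610×10^5 s.
The target's mean motion on its circular orbit is ω₂ = √(μ/r₂³) = 8.369×10^-6 rad/s.
Angle swept by the target during transfer: ω₂·t = 1.347 rad = 77.18°.
Arrival is 180° from departure on the ellipse, so φ = 180° − 77.18° = 103°.

φ = 103°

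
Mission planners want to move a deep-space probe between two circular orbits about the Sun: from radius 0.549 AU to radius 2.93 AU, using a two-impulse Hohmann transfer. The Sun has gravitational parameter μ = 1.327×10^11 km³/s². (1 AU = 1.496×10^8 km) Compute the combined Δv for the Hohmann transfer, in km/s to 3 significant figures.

In km: r₁ = 0.549 × 1.496×10^8 = 8.21304×10^7 km; r₂ = 2.93 × 1.496×10^8 = 4.38328×10^8 km.
The Hohmann ellipse has a_t = (r₁ + r₂)/2 = 2.602292×10^8 km.
At r₁ the circular-orbit speed is v₁ = √(μ/r₁) = 40.196 km/s.
On the transfer ellipse at r₁, vis-viva gives v_p = √[μ(2/r₁ − 1/a_t)] = 52.168 km/s.
First burn Δv₁ = |v_p − v₁| = 11.972 km/s.
Circular speed at r₂: v₂ = √(μ/r₂) = 17.39946 km/s.
Transfer-orbit speed at r₂: v_a = √[μ(2/r₂ − 1/a_t)] = 9.774843 km/s.
Second burn Δv₂ = |v₂ − v_a| = 7.6246 km/s.
Δv = Δv₁ + Δv₂ = 11.972 + 7.6246 = 19.60 km/s.

Δv = 19.6 km/s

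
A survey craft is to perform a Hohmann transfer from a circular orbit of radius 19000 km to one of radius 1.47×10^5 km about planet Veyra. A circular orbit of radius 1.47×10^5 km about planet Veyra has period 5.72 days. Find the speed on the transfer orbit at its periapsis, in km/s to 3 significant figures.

From Kepler's third law T² = 4π²r³/μ at r = 1.47×10^5 km, T = 5.72 days = 5.72 × 86400 s = 4.94208×10^5 s: μ = 4π²r³/T² = 5.13443×10^5 km³/s².
Semi-major axis of the transfer orbit: a_t = (19000 + 1.470×10^5)/2 = 83000 km.
The periapsis of the transfer ellipse is at r = 19000 km.
Applying v² = μ(2/r − 1/a_t): v = 6.918 km/s.

v = 6.92 km/s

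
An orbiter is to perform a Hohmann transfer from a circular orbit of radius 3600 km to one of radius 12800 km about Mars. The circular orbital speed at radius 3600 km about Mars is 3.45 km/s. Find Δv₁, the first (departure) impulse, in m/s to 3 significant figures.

Δv₁ = 860 m/s

From the circular-orbit relation v² = μ/r at r = 3600 km: μ = v²r = (3.45)² × 3600 = 42849.0 km³/s².
Transfer-ellipse semi-major axis a_t = (r₁ + r₂)/2 = (3600 + 12800)/2 = 8200 km.
Circular speed at r = 3600 km: v_c = √(μ/r) = 3.4500 km/s.
Transfer-orbit speed at the same r (vis-viva, a = a_t): v_t = √[μ(2/r − 1/a_t)] = 4.3104 km/s.
Δv₁ = |v_t − v_c| = |4.3104 − 3.4500| = 0.8604 km/s.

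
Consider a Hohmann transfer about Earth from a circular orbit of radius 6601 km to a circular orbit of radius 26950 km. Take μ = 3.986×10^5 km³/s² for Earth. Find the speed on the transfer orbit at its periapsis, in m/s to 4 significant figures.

v = 9849 m/s

Semi-major axis of the transfer orbit: a_t = (6601 + 26950)/2 = 16775.5 km.
At periapsis, r = 6601 km.
From the vis-viva equation, v = √[μ(2/r − 1/a_t)] = 9.849 km/s.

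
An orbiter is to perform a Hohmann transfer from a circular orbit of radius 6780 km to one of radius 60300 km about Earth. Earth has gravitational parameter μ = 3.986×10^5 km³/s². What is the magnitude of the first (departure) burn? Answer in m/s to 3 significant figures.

Transfer-ellipse semi-major axis a_t = (r₁ + r₂)/2 = (6780 + 60300)/2 = 33540 km.
On the circular orbit at r = 6780 km, v_c = √(μ/r) = 7.66750 km/s.
Vis-viva on the transfer ellipse at r = 6780 km gives v_t = √[μ(2/r − 1/a_t)] = 10.2809 km/s.
Δv₁ = |v_t − v_c| = |10.2809 − 7.66750| = 2.613 km/s.

Δv₁ = 2610 m/s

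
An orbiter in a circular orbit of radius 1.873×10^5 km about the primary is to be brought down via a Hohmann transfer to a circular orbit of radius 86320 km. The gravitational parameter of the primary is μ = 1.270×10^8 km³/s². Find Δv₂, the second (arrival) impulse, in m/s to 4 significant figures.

Transfer-ellipse semi-major axis a_t = (r₁ + r₂)/2 = (1.873×10^5 + 86320)/2 = 1.3681×10^5 km.
Circular speed at r = 86320 km: v_c = √(μ/r) = 38.357 km/s.
Vis-viva on the transfer ellipse at r = 86320 km gives v_t = √[μ(2/r − 1/a_t)] = 44.880 km/s.
Δv₂ = |v_t − v_c| = |44.880 − 38.357| = 6.523 km/s.

Δv₂ = 6523 m/s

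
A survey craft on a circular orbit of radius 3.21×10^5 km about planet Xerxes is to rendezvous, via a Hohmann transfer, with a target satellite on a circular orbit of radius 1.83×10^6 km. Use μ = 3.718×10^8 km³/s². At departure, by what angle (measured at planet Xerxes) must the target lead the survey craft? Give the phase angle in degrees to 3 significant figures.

φ = 98.9°

Semi-major axis of the transfer orbit: a_t = (3.210×10^5 + 1.830×10^6)/2 = 1.0755×10^6 km.
The half-period of the transfer ellipse is t = π√(a_t³/μ) = 1.8172×10^5 s.
Target angular speed ω₂ = √(μ/r₂³) = 7.7889×10^-6 rad/s.
Angle swept by the target during transfer: ω₂·t = 1.4154 rad = 81.10°.
Arrival is 180° from departure on the ellipse, so φ = 180° − 81.10° = 98.9°.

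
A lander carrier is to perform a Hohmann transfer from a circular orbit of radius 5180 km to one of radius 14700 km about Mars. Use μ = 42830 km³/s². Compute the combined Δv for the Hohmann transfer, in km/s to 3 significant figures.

Transfer-ellipse semi-major axis a_t = (r₁ + r₂)/2 = (5180 + 14700)/2 = 9940 km.
At r₁ the circular-orbit speed is v₁ = √(μ/r₁) = 2.87547 km/s.
On the transfer ellipse at r₁, vis-viva equation gives v_p = √[μ(2/r₁ − 1/a_t)] = 3.49683 km/s.
First burn Δv₁ = |v_p − v₁| = 0.6214 km/s.
Circular speed at r₂: v₂ = √(μ/r₂) = 1.7069 km/s.
Transfer-orbit speed at r₂: v_a = √[μ(2/r₂ − 1/a_t)] = 1.2322 km/s.
Second burn Δv₂ = |v₂ − v_a| = 0.4747 km/s.
Total Δv = Δv₁ + Δv₂ = 1.096 km/s.

Δv = 1.10 km/s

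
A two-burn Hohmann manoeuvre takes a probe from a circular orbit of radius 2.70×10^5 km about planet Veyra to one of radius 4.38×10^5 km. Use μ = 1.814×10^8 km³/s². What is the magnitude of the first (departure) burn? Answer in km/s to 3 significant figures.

Δv₁ = 2.91 km/s

Semi-major axis of the transfer orbit: a_t = (2.700×10^5 + 4.380×10^5)/2 = 3.540×10^5 km.
Circular speed at r = 2.700×10^5 km: v_c = √(μ/r) = 25.920 km/s.
Transfer-orbit speed at the same r (vis-viva, a = a_t): v_t = √[μ(2/r − 1/a_t)] = 28.832 km/s.
Δv₁ = |v_t − v_c| = |28.832 − 25.920| = 2.912 km/s.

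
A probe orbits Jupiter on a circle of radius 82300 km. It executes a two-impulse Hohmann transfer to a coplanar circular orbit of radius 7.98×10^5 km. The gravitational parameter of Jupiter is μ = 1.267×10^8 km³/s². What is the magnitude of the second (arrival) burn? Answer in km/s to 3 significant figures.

Semi-major axis of the transfer orbit: a_t = (82300 + 7.980×10^5)/2 = 4.4015×10^5 km.
On the circular orbit at r = 7.980×10^5 km, v_c = √(μ/r) = 12.6005 km/s.
Transfer-orbit speed at the same r (vis-viva, a = a_t): v_t = √[μ(2/r − 1/a_t)] = 5.44862 km/s.
Δv₂ = |v_t − v_c| = |5.44862 − 12.6005| = 7.152 km/s.

Δv₂ = 7.15 km/s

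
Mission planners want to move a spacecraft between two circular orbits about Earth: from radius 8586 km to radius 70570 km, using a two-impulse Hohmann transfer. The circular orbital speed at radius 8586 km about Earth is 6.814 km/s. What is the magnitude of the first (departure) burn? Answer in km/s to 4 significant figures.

Δv₁ = 2.285 km/s

From the circular-orbit relation v² = μ/r at r = 8586 km: μ = v²r = (6.814)² × 8586 = 3.98653×10^5 km³/s².
Semi-major axis of the transfer orbit: a_t = (8586 + 70570)/2 = 39578 km.
Circular speed at r = 8586 km: v_c = √(μ/r) = 6.814 km/s.
Transfer-orbit speed at the same r (vis-viva, a = a_t): v_t = √[μ(2/r − 1/a_t)] = 9.099 km/s.
Δv₁ = |v_t − v_c| = |9.099 − 6.814| = 2.285 km/s.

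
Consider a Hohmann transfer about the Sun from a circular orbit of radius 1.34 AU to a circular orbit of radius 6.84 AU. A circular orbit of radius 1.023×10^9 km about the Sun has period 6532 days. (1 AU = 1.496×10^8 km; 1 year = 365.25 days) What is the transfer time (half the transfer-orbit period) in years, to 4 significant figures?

From Kepler's third law T² = 4π²r³/μ at r = 1.023×10^9 km, T = 6532 days = 6532 × 86400 s = 5.643648×10^8 s: μ = 4π²r³/T² = 1.32699×10^11 km³/s².
In km: r₁ = 1.34 × 1.496×10^8 = 2.00464×10^8 km; r₂ = 6.84 × 1.496×10^8 = 1.023264×10^9 km.
The Hohmann ellipse has a_t = (r₁ + r₂)/2 = 6.11864×10^8 km.
By Kepler's third law the transfer-orbit period is T = 2π√(a_t³/μ), so t = T/2 = 1.3053×10^8 s.
Converting: 1.3053×10^8 s ÷ 3.15576×10^7 s/year (365.25 × 86400) = 4.136 years.

t = 4.136 years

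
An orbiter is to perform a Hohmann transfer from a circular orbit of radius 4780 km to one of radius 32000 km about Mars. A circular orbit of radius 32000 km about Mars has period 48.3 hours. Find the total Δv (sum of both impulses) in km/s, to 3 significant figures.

From Kepler's third law T² = 4π²r³/μ at r = 32000 km, T = 48.3 hours = 48.3 × 3600 s = 1.7388×10^5 s: μ = 4π²r³/T² = 42786.9 km³/s².
The Hohmann ellipse has a_t = (r₁ + r₂)/2 = 18390 km.
Circular speed at r₁: v₁ = √(μ/r₁) = √(42786.9/4780) = 2.99186 km/s.
Transfer-orbit speed at r₁ (vis-viva equation): v_p = √[μ(2/r₁ − 1/a_t)] = 3.94662 km/s.
First burn Δv₁ = |v_p − v₁| = 0.9548 km/s.
At r₂, v₂ = √(μ/r₂) = 1.1563 km/s.
Transfer-orbit speed at r₂: v_a = √[μ(2/r₂ − 1/a_t)] = 0.58953 km/s.
Second burn Δv₂ = |v₂ − v_a| = 0.5668 km/s.
Δv = Δv₁ + Δv₂ = 0.9548 + 0.5668 = 1.522 km/s.

Δv = 1.52 km/s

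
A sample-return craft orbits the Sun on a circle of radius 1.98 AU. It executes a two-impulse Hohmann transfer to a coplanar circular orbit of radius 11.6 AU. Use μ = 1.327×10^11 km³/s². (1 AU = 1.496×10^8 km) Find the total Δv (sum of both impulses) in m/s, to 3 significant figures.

In km: r₁ = 1.98 × 1.496×10^8 = 2.96208×10^8 km; r₂ = 11.6 × 1.496×10^8 = 1.73536×10^9 km.
The Hohmann ellipse has a_t = (r₁ + r₂)/2 = 1.015784×10^9 km.
Circular speed at r₁: v₁ = √(μ/r₁) = √(1.327×10^11/2.96208×10^8) = 21.166 km/s.
On the transfer ellipse at r₁, vis-viva gives v_p = √[μ(2/r₁ − 1/a_t)] = 27.665 km/s.
First burn Δv₁ = |v_p − v₁| = 6.499 km/s.
At r₂, v₂ = √(μ/r₂) = 8.74461 km/s.
Transfer-orbit speed at r₂: v_a = √[μ(2/r₂ − 1/a_t)] = 4.72213 km/s.
Second burn Δv₂ = |v₂ − v_a| = 4.022 km/s.
Total Δv = Δv₁ + Δv₂ = 10.52 km/s.

Δv = 10500 m/s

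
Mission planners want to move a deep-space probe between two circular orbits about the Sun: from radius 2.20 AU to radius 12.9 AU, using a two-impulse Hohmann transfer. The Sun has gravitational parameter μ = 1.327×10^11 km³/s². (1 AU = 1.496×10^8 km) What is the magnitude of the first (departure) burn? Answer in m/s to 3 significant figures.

In km: r₁ = 2.20 × 1.496×10^8 = 3.2912×10^8 km; r₂ = 12.9 × 1.496×10^8 = 1.92984×10^9 km.
Semi-major axis of the transfer orbit: a_t = (3.2912×10^8 + 1.92984×10^9)/2 = 1.12948×10^9 km.
On the circular orbit at r = 3.2912×10^8 km, v_c = √(μ/r) = 20.080 km/s.
Vis-viva on the transfer ellipse at r = 3.2912×10^8 km gives v_t = √[μ(2/r − 1/a_t)] = 26.247 km/s.
Δv₁ = |v_t − v_c| = |26.247 − 20.080| = 6.167 km/s.

Δv₁ = 6170 m/s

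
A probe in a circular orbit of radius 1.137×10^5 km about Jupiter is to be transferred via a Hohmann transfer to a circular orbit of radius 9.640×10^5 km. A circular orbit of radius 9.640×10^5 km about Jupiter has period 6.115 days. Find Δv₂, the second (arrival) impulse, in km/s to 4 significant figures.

Δv₂ = 6.198 km/s

From Kepler's third law T² = 4π²r³/μ at r = 9.640×10^5 km, T = 6.115 days = 6.115 × 86400 s = 5.28336×10^5 s: μ = 4π²r³/T² = 1.26698×10^8 km³/s².
The Hohmann ellipse has a_t = (r₁ + r₂)/2 = 5.3885×10^5 km.
On the circular orbit at r = 9.640×10^5 km, v_c = √(μ/r) = 11.464 km/s.
Transfer-orbit speed at the same r (vis-viva, a = a_t): v_t = √[μ(2/r − 1/a_t)] = 5.2661 km/s.
Δv₂ = |v_t − v_c| = |5.2661 − 11.464| = 6.198 km/s.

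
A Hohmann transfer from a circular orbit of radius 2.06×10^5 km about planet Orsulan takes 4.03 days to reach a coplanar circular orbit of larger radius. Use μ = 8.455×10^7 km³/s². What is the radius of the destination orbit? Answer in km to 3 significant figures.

Transfer time t = 4.03 days = 3.48192×10^5 s, and t = π√(a_t³/μ).
So a_t = (μ t²/π²)^(1/3) = (8.455×10^7 × (3.48192×10^5)² / π²)^(1/3) = 1.0127×10^6 km.
Since a_t = (r₁ + r₂)/2, r₂ = 2a_t − r₁ = 2×1.0127×10^6 − 2.060×10^5 = 1.8194×10^6 km.

r₂ = 1.82×10^6 km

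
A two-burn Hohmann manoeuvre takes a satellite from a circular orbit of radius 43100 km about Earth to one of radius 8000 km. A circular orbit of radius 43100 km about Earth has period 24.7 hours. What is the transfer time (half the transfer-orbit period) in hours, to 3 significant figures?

From Kepler's third law T² = 4π²r³/μ at r = 43100 km, T = 24.7 hours = 24.7 × 3600 s = 88920 s: μ = 4π²r³/T² = 3.99754×10^5 km³/s².
The Hohmann ellipse has a_t = (r₁ + r₂)/2 = 25550 km.
Transfer time t = π√(a_t³/μ) = π√((25550)³ / 3.99754×10^5) = 20290 s.
Converting: 20290 s ÷ 3600 s/hour = 5.64 hours.

t = 5.64 hours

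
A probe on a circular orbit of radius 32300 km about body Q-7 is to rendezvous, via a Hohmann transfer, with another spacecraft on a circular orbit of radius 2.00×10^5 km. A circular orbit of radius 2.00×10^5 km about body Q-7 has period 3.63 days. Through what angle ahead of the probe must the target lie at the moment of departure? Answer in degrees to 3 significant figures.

From Kepler's third law T² = 4π²r³/μ at r = 2.00×10^5 km, T = 3.63 days = 3.63 × 86400 s = 3.13632×10^5 s: μ = 4π²r³/T² = 3.21077×10^6 km³/s².
Semi-major axis of the transfer orbit: a_t = (32300 + 2.000×10^5)/2 = 1.1615×10^5 km.
Transfer time t = π√(a_t³/μ) = 69402 s.
The target's mean motion on its circular orbit is ω₂ = √(μ/r₂³) = 2.0034×10^-5 rad/s.
Angle swept by the target during transfer: ω₂·t = 1.3904 rad = 79.66°.
The probe traverses 180° on the transfer ellipse, so the target must lead by 180° − 79.66° = 100°.

φ = 100°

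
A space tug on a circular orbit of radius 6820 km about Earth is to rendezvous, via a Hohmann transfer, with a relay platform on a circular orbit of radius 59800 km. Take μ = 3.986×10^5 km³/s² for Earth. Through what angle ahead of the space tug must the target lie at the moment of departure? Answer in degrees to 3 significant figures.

φ = 105°

Semi-major axis of the transfer orbit: a_t = (6820 + 59800)/2 = 33310 km.
Transfer time t = π√(a_t³/μ) = 30250 s.
The target's mean motion on its circular orbit is ω₂ = √(μ/r₂³) = 4.317×10^-5 rad/s.
Angle swept by the target during transfer: ω₂·t = 1.306 rad = 74.83°.
Arrival is 180° from departure on the ellipse, so φ = 180° − 74.83° = 105°.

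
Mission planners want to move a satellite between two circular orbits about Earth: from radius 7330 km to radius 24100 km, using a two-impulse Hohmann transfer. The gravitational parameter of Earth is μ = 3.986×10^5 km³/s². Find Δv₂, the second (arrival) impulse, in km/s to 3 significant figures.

Δv₂ = 1.29 km/s

The Hohmann ellipse has a_t = (r₁ + r₂)/2 = 15715 km.
Circular speed at r = 24100 km: v_c = √(μ/r) = 4.067 km/s.
Vis-viva on the transfer ellipse at r = 24100 km gives v_t = √[μ(2/r − 1/a_t)] = 2.778 km/s.
Δv₂ = |v_t − v_c| = |2.778 − 4.067| = 1.289 km/s.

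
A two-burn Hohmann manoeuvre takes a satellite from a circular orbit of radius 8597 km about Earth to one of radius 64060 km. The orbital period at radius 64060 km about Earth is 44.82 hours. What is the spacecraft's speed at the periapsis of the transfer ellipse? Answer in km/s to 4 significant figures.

From Kepler's third law T² = 4π²r³/μ at r = 64060 km, T = 44.82 hours = 44.82 × 3600 s = 1.61352×10^5 s: μ = 4π²r³/T² = 3.98632×10^5 km³/s².
Transfer-ellipse semi-major axis a_t = (r₁ + r₂)/2 = (8597 + 64060)/2 = 36328.5 km.
At periapsis, r = 8597 km.
Applying v² = μ(2/r − 1/a_t): v = 9.042 km/s.

v = 9.042 km/s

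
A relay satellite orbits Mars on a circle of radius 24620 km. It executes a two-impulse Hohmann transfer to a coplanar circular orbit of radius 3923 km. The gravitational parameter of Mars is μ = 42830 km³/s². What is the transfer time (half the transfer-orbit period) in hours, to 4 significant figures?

The Hohmann ellipse has a_t = (r₁ + r₂)/2 = 14271.5 km.
By Kepler's third law the transfer-orbit period is T = 2π√(a_t³/μ), so t = T/2 = 25880 s.
Converting: 25880 s ÷ 3600 s/hour = 7.189 hours.

t = 7.189 hours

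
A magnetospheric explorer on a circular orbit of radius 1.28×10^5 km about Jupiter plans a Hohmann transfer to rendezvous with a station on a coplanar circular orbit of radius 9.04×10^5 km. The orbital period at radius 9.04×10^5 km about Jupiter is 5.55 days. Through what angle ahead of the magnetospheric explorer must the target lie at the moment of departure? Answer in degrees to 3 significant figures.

φ = 102°

From Kepler's third law T² = 4π²r³/μ at r = 9.04×10^5 km, T = 5.55 days = 5.55 × 86400 s = 4.7952×10^5 s: μ = 4π²r³/T² = 1.26839×10^8 km³/s².
The Hohmann ellipse has a_t = (r₁ + r₂)/2 = 5.160×10^5 km.
The half-period of the transfer ellipse is t = π√(a_t³/μ) = 1.03395×10^5 s.
Target angular speed ω₂ = √(μ/r₂³) = 1.31031×10^-5 rad/s.
Angle swept by the target during transfer: ω₂·t = 1.3548 rad = 77.62°.
The magnetospheric explorer traverses 180° on the transfer ellipse, so the target must lead by 180° − 77.62° = 102°.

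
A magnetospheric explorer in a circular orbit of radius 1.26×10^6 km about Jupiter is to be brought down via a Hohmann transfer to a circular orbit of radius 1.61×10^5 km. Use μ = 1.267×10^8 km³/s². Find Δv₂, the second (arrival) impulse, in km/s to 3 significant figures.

Transfer-ellipse semi-major axis a_t = (r₁ + r₂)/2 = (1.260×10^6 + 1.610×10^5)/2 = 7.105×10^5 km.
Circular speed at r = 1.610×10^5 km: v_c = √(μ/r) = 28.053 km/s.
Transfer-orbit speed at the same r (vis-viva, a = a_t): v_t = √[μ(2/r − 1/a_t)] = 37.358 km/s.
Δv₂ = |v_t − v_c| = |37.358 − 28.053| = 9.305 km/s.

Δv₂ = 9.30 km/s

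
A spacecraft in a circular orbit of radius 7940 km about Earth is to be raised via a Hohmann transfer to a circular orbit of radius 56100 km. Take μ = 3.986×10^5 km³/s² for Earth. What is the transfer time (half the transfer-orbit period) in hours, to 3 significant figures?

t = 7.92 hours

Semi-major axis of the transfer orbit: a_t = (7940 + 56100)/2 = 32020 km.
Transfer time t = π√(a_t³/μ) = π√((32020)³ / 3.986×10^5) = 28510 s.
Converting: 28510 s ÷ 3600 s/hour = 7.92 hours.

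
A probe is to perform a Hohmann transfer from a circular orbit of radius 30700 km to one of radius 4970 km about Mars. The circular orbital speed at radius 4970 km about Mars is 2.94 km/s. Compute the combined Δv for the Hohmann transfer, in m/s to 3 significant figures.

Δv = 1480 m/s

From the circular-orbit relation v² = μ/r at r = 4970 km: μ = v²r = (2.94)² × 4970 = 42958.7 km³/s².
Transfer-ellipse semi-major axis a_t = (r₁ + r₂)/2 = (30700 + 4970)/2 = 17835 km.
Circular speed at r₁: v₁ = √(μ/r₁) = √(42958.7/30700) = 1.183 km/s.
On the transfer ellipse at r₁, vis-viva gives v_a = √[μ(2/r₁ − 1/a_t)] = 0.6245 km/s.
First burn Δv₁ = |v_a − v₁| = 0.5585 km/s.
At r₂, v₂ = √(μ/r₂) = 2.9400 km/s.
Transfer-orbit speed at r₂: v_p = √[μ(2/r₂ − 1/a_t)] = 3.8573 km/s.
Second burn Δv₂ = |v₂ − v_p| = 0.9173 km/s.
Total Δv = Δv₁ + Δv₂ = 1.476 km/s.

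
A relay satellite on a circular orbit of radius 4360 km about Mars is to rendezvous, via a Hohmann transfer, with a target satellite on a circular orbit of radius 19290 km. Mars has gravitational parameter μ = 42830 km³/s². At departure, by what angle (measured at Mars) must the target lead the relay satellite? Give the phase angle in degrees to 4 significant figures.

φ = 93.61°

The Hohmann ellipse has a_t = (r₁ + r₂)/2 = 11825 km.
The half-period of the transfer ellipse is t = π√(a_t³/μ) = 19520 s.
The target's mean motion on its circular orbit is ω₂ = √(μ/r₂³) = 7.7246×10^-5 rad/s.
Angle swept by the target during transfer: ω₂·t = 1.5078 rad = 86.39°.
The relay satellite traverses 180° on the transfer ellipse, so the target must lead by 180° − 86.39° = 93.61°.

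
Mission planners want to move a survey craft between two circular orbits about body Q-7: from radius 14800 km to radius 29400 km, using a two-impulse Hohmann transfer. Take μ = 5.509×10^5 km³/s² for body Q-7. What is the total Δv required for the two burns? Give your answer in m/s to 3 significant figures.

Δv = 1720 m/s

Transfer-ellipse semi-major axis a_t = (r₁ + r₂)/2 = (14800 + 29400)/2 = 22100 km.
At r₁ the circular-orbit speed is v₁ = √(μ/r₁) = 6.10106 km/s.
On the transfer ellipse at r₁, vis-viva gives v_p = √[μ(2/r₁ − 1/a_t)] = 7.03693 km/s.
First burn Δv₁ = |v_p − v₁| = 0.9359 km/s.
At r₂, v₂ = √(μ/r₂) = 4.3288 km/s.
Transfer-orbit speed at r₂: v_a = √[μ(2/r₂ − 1/a_t)] = 3.5424 km/s.
Second burn Δv₂ = |v₂ − v_a| = 0.7864 km/s.
Total Δv = Δv₁ + Δv₂ = 1.722 km/s.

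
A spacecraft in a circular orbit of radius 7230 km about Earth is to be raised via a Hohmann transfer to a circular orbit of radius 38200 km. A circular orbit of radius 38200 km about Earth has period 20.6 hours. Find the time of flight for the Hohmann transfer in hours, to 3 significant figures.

From Kepler's third law T² = 4π²r³/μ at r = 38200 km, T = 20.6 hours = 20.6 × 3600 s = 74160 s: μ = 4π²r³/T² = 4.00139×10^5 km³/s².
The Hohmann ellipse has a_t = (r₁ + r₂)/2 = 22715 km.
By Kepler's third law the transfer-orbit period is T = 2π√(a_t³/μ), so t = T/2 = 17000 s.
Converting: 17000 s ÷ 3600 s/hour = 4.72 hours.

t = 4.72 hours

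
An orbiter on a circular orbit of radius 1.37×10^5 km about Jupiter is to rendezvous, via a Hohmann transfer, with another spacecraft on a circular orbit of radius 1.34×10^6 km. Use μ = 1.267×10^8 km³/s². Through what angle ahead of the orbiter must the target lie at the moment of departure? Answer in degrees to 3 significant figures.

Semi-major axis of the transfer orbit: a_t = (1.370×10^5 + 1.340×10^6)/2 = 7.385×10^5 km.
Transfer time t = π√(a_t³/μ) = 1.77128×10^5 s.
The target's mean motion on its circular orbit is ω₂ = √(μ/r₂³) = 7.25657×10^-6 rad/s.
Angle swept by the target during transfer: ω₂·t = 1.2853 rad = 73.64°.
The orbiter traverses 180° on the transfer ellipse, so the target must lead by 180° − 73.64° = 106°.

φ = 106°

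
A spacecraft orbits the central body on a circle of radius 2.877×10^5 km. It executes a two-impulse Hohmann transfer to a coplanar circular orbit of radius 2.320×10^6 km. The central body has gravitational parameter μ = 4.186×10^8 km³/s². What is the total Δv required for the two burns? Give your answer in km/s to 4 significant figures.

The Hohmann ellipse has a_t = (r₁ + r₂)/2 = 1.30385×10^6 km.
At r₁ the circular-orbit speed is v₁ = √(μ/r₁) = 38.14 km/s.
On the transfer ellipse at r₁, vis-viva gives v_p = √[μ(2/r₁ − 1/a_t)] = 50.88 km/s.
First burn Δv₁ = |v_p − v₁| = 12.74 km/s.
At r₂, v₂ = √(μ/r₂) = 13.4325 km/s.
Transfer-orbit speed at r₂: v_a = √[μ(2/r₂ − 1/a_t)] = 6.30974 km/s.
Second burn Δv₂ = |v₂ − v_a| = 7.123 km/s.
Δv = Δv₁ + Δv₂ = 12.74 + 7.123 = 19.86 km/s.

Δv = 19.86 km/s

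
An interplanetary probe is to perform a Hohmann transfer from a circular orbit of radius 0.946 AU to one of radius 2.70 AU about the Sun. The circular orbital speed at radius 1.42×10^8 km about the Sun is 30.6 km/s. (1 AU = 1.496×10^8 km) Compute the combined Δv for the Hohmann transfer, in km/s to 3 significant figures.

Δv = 11.7 km/s

From the circular-orbit relation v² = μ/r at r = 1.42×10^8 km: μ = v²r = (30.6)² × 1.42×10^8 = 1.32963×10^11 km³/s².
In km: r₁ = 0.946 × 1.496×10^8 = 1.415216×10^8 km; r₂ = 2.70 × 1.496×10^8 = 4.0392×10^8 km.
Transfer-ellipse semi-major axis a_t = (r₁ + r₂)/2 = (1.415216×10^8 + 4.0392×10^8)/2 = 2.727208×10^8 km.
Circular speed at r₁: v₁ = √(μ/r₁) = √(1.32963×10^11/1.415216×10^8) = 30.6517 km/s.
On the transfer ellipse at r₁, v² = μ(2/r − 1/a) gives v_p = √[μ(2/r₁ − 1/a_t)] = 37.3029 km/s.
First burn Δv₁ = |v_p − v₁| = 6.6512 km/s.
Circular speed at r₂: v₂ = √(μ/r₂) = 18.14337 km/s.
Transfer-orbit speed at r₂: v_a = √[μ(2/r₂ − 1/a_t)] = 13.06984 km/s.
Second burn Δv₂ = |v₂ − v_a| = 5.0735 km/s.
Δv = Δv₁ + Δv₂ = 6.6512 + 5.0735 = 11.72 km/s.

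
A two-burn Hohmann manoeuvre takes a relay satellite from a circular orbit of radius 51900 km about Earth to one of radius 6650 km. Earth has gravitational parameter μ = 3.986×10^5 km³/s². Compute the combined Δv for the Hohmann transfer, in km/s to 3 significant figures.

Δv = 4.02 km/s

The Hohmann ellipse has a_t = (r₁ + r₂)/2 = 29275 km.
Circular speed at r₁: v₁ = √(μ/r₁) = √(3.986×10^5/51900) = 2.7713 km/s.
Transfer-orbit speed at r₁ (v² = μ(2/r − 1/a)): v_a = √[μ(2/r₁ − 1/a_t)] = 1.3208 km/s.
First burn Δv₁ = |v_a − v₁| = 1.4505 km/s.
Circular speed at r₂: v₂ = √(μ/r₂) = 7.742083 km/s.
Transfer-orbit speed at r₂: v_p = √[μ(2/r₂ − 1/a_t)] = 10.30844 km/s.
Second burn Δv₂ = |v₂ − v_p| = 2.5664 km/s.
Total Δv = Δv₁ + Δv₂ = 4.017 km/s.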